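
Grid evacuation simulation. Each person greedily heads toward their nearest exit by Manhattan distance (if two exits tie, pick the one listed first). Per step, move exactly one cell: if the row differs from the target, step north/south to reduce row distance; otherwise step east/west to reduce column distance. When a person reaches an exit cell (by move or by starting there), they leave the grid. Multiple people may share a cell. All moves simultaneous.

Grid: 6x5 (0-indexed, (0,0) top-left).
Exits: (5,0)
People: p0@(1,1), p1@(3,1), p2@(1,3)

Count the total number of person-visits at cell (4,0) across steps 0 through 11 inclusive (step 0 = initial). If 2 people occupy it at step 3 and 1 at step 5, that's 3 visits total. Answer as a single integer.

Answer: 0

Derivation:
Step 0: p0@(1,1) p1@(3,1) p2@(1,3) -> at (4,0): 0 [-], cum=0
Step 1: p0@(2,1) p1@(4,1) p2@(2,3) -> at (4,0): 0 [-], cum=0
Step 2: p0@(3,1) p1@(5,1) p2@(3,3) -> at (4,0): 0 [-], cum=0
Step 3: p0@(4,1) p1@ESC p2@(4,3) -> at (4,0): 0 [-], cum=0
Step 4: p0@(5,1) p1@ESC p2@(5,3) -> at (4,0): 0 [-], cum=0
Step 5: p0@ESC p1@ESC p2@(5,2) -> at (4,0): 0 [-], cum=0
Step 6: p0@ESC p1@ESC p2@(5,1) -> at (4,0): 0 [-], cum=0
Step 7: p0@ESC p1@ESC p2@ESC -> at (4,0): 0 [-], cum=0
Total visits = 0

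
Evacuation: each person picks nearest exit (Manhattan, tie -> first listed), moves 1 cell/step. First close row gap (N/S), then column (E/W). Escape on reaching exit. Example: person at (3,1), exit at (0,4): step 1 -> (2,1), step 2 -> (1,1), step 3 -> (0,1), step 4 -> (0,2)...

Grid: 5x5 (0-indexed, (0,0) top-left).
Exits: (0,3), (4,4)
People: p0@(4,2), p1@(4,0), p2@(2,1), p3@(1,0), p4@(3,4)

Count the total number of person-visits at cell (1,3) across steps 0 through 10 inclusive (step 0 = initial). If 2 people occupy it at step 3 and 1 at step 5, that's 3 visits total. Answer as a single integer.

Step 0: p0@(4,2) p1@(4,0) p2@(2,1) p3@(1,0) p4@(3,4) -> at (1,3): 0 [-], cum=0
Step 1: p0@(4,3) p1@(4,1) p2@(1,1) p3@(0,0) p4@ESC -> at (1,3): 0 [-], cum=0
Step 2: p0@ESC p1@(4,2) p2@(0,1) p3@(0,1) p4@ESC -> at (1,3): 0 [-], cum=0
Step 3: p0@ESC p1@(4,3) p2@(0,2) p3@(0,2) p4@ESC -> at (1,3): 0 [-], cum=0
Step 4: p0@ESC p1@ESC p2@ESC p3@ESC p4@ESC -> at (1,3): 0 [-], cum=0
Total visits = 0

Answer: 0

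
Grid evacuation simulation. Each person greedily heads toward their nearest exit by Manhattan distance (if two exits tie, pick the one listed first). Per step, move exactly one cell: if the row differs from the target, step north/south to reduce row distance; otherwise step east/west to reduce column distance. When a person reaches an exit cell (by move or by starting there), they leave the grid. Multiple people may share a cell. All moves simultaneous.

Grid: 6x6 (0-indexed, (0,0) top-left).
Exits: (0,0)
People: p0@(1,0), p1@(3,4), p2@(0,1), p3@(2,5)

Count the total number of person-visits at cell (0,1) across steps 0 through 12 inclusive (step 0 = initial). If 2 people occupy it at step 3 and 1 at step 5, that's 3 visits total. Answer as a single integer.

Step 0: p0@(1,0) p1@(3,4) p2@(0,1) p3@(2,5) -> at (0,1): 1 [p2], cum=1
Step 1: p0@ESC p1@(2,4) p2@ESC p3@(1,5) -> at (0,1): 0 [-], cum=1
Step 2: p0@ESC p1@(1,4) p2@ESC p3@(0,5) -> at (0,1): 0 [-], cum=1
Step 3: p0@ESC p1@(0,4) p2@ESC p3@(0,4) -> at (0,1): 0 [-], cum=1
Step 4: p0@ESC p1@(0,3) p2@ESC p3@(0,3) -> at (0,1): 0 [-], cum=1
Step 5: p0@ESC p1@(0,2) p2@ESC p3@(0,2) -> at (0,1): 0 [-], cum=1
Step 6: p0@ESC p1@(0,1) p2@ESC p3@(0,1) -> at (0,1): 2 [p1,p3], cum=3
Step 7: p0@ESC p1@ESC p2@ESC p3@ESC -> at (0,1): 0 [-], cum=3
Total visits = 3

Answer: 3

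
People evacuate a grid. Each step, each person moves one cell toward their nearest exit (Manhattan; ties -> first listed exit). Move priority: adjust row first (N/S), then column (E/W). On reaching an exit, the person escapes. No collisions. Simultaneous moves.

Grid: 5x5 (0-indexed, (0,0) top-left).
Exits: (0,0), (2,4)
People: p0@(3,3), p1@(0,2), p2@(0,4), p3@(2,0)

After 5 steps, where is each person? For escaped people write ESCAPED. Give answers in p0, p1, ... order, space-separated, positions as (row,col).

Step 1: p0:(3,3)->(2,3) | p1:(0,2)->(0,1) | p2:(0,4)->(1,4) | p3:(2,0)->(1,0)
Step 2: p0:(2,3)->(2,4)->EXIT | p1:(0,1)->(0,0)->EXIT | p2:(1,4)->(2,4)->EXIT | p3:(1,0)->(0,0)->EXIT

ESCAPED ESCAPED ESCAPED ESCAPED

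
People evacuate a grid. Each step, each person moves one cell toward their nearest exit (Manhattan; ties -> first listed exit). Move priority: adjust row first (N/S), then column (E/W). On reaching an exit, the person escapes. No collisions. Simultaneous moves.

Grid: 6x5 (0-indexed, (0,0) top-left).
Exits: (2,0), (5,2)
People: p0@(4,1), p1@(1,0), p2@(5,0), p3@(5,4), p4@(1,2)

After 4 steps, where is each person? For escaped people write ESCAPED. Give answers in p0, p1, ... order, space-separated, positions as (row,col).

Step 1: p0:(4,1)->(5,1) | p1:(1,0)->(2,0)->EXIT | p2:(5,0)->(5,1) | p3:(5,4)->(5,3) | p4:(1,2)->(2,2)
Step 2: p0:(5,1)->(5,2)->EXIT | p1:escaped | p2:(5,1)->(5,2)->EXIT | p3:(5,3)->(5,2)->EXIT | p4:(2,2)->(2,1)
Step 3: p0:escaped | p1:escaped | p2:escaped | p3:escaped | p4:(2,1)->(2,0)->EXIT

ESCAPED ESCAPED ESCAPED ESCAPED ESCAPED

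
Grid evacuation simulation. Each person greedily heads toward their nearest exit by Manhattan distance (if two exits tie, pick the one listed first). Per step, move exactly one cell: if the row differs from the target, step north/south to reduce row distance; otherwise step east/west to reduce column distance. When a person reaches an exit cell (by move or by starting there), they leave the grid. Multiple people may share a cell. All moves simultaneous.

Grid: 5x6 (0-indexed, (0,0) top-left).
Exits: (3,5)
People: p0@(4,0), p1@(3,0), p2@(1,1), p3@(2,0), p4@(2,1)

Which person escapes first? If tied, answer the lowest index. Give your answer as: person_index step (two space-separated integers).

Step 1: p0:(4,0)->(3,0) | p1:(3,0)->(3,1) | p2:(1,1)->(2,1) | p3:(2,0)->(3,0) | p4:(2,1)->(3,1)
Step 2: p0:(3,0)->(3,1) | p1:(3,1)->(3,2) | p2:(2,1)->(3,1) | p3:(3,0)->(3,1) | p4:(3,1)->(3,2)
Step 3: p0:(3,1)->(3,2) | p1:(3,2)->(3,3) | p2:(3,1)->(3,2) | p3:(3,1)->(3,2) | p4:(3,2)->(3,3)
Step 4: p0:(3,2)->(3,3) | p1:(3,3)->(3,4) | p2:(3,2)->(3,3) | p3:(3,2)->(3,3) | p4:(3,3)->(3,4)
Step 5: p0:(3,3)->(3,4) | p1:(3,4)->(3,5)->EXIT | p2:(3,3)->(3,4) | p3:(3,3)->(3,4) | p4:(3,4)->(3,5)->EXIT
Step 6: p0:(3,4)->(3,5)->EXIT | p1:escaped | p2:(3,4)->(3,5)->EXIT | p3:(3,4)->(3,5)->EXIT | p4:escaped
Exit steps: [6, 5, 6, 6, 5]
First to escape: p1 at step 5

Answer: 1 5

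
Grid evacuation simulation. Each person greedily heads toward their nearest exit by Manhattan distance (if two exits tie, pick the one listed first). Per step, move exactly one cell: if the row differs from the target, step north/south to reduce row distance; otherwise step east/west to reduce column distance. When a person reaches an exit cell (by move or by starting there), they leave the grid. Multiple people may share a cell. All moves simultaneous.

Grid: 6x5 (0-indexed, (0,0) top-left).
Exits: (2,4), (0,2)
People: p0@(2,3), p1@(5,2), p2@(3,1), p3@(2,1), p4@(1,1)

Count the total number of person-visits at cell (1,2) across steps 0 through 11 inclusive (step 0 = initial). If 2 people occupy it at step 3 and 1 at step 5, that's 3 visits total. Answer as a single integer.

Answer: 0

Derivation:
Step 0: p0@(2,3) p1@(5,2) p2@(3,1) p3@(2,1) p4@(1,1) -> at (1,2): 0 [-], cum=0
Step 1: p0@ESC p1@(4,2) p2@(2,1) p3@(2,2) p4@(0,1) -> at (1,2): 0 [-], cum=0
Step 2: p0@ESC p1@(3,2) p2@(2,2) p3@(2,3) p4@ESC -> at (1,2): 0 [-], cum=0
Step 3: p0@ESC p1@(2,2) p2@(2,3) p3@ESC p4@ESC -> at (1,2): 0 [-], cum=0
Step 4: p0@ESC p1@(2,3) p2@ESC p3@ESC p4@ESC -> at (1,2): 0 [-], cum=0
Step 5: p0@ESC p1@ESC p2@ESC p3@ESC p4@ESC -> at (1,2): 0 [-], cum=0
Total visits = 0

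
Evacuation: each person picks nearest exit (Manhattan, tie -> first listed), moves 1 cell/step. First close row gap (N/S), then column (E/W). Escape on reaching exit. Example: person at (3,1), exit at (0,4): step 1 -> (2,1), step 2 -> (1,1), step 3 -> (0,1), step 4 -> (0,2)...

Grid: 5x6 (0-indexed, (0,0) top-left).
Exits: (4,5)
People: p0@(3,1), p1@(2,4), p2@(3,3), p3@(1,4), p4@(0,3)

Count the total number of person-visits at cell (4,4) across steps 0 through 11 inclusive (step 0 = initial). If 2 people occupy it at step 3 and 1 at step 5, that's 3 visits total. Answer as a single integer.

Step 0: p0@(3,1) p1@(2,4) p2@(3,3) p3@(1,4) p4@(0,3) -> at (4,4): 0 [-], cum=0
Step 1: p0@(4,1) p1@(3,4) p2@(4,3) p3@(2,4) p4@(1,3) -> at (4,4): 0 [-], cum=0
Step 2: p0@(4,2) p1@(4,4) p2@(4,4) p3@(3,4) p4@(2,3) -> at (4,4): 2 [p1,p2], cum=2
Step 3: p0@(4,3) p1@ESC p2@ESC p3@(4,4) p4@(3,3) -> at (4,4): 1 [p3], cum=3
Step 4: p0@(4,4) p1@ESC p2@ESC p3@ESC p4@(4,3) -> at (4,4): 1 [p0], cum=4
Step 5: p0@ESC p1@ESC p2@ESC p3@ESC p4@(4,4) -> at (4,4): 1 [p4], cum=5
Step 6: p0@ESC p1@ESC p2@ESC p3@ESC p4@ESC -> at (4,4): 0 [-], cum=5
Total visits = 5

Answer: 5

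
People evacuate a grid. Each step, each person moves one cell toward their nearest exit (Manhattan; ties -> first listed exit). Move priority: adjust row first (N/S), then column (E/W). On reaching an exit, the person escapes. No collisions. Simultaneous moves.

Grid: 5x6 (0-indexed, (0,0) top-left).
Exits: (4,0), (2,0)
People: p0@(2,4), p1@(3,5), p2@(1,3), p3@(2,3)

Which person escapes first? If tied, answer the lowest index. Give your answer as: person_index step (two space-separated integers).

Answer: 3 3

Derivation:
Step 1: p0:(2,4)->(2,3) | p1:(3,5)->(4,5) | p2:(1,3)->(2,3) | p3:(2,3)->(2,2)
Step 2: p0:(2,3)->(2,2) | p1:(4,5)->(4,4) | p2:(2,3)->(2,2) | p3:(2,2)->(2,1)
Step 3: p0:(2,2)->(2,1) | p1:(4,4)->(4,3) | p2:(2,2)->(2,1) | p3:(2,1)->(2,0)->EXIT
Step 4: p0:(2,1)->(2,0)->EXIT | p1:(4,3)->(4,2) | p2:(2,1)->(2,0)->EXIT | p3:escaped
Step 5: p0:escaped | p1:(4,2)->(4,1) | p2:escaped | p3:escaped
Step 6: p0:escaped | p1:(4,1)->(4,0)->EXIT | p2:escaped | p3:escaped
Exit steps: [4, 6, 4, 3]
First to escape: p3 at step 3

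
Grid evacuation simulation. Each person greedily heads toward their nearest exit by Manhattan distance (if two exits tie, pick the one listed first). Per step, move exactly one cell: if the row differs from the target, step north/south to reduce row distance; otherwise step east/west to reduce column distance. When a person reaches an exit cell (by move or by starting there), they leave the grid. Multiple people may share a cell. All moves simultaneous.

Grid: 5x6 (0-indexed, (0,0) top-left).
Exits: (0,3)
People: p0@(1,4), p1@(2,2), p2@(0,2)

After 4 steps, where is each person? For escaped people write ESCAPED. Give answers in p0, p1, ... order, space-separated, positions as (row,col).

Step 1: p0:(1,4)->(0,4) | p1:(2,2)->(1,2) | p2:(0,2)->(0,3)->EXIT
Step 2: p0:(0,4)->(0,3)->EXIT | p1:(1,2)->(0,2) | p2:escaped
Step 3: p0:escaped | p1:(0,2)->(0,3)->EXIT | p2:escaped

ESCAPED ESCAPED ESCAPED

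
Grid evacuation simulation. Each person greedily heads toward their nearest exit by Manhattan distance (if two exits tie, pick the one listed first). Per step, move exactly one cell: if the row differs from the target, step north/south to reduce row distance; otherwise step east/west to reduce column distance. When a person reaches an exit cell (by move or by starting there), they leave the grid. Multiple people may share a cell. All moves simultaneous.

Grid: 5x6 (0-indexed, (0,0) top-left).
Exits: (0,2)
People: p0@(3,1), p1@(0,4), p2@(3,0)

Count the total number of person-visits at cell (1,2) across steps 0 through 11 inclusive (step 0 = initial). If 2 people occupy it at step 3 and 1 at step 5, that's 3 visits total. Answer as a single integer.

Answer: 0

Derivation:
Step 0: p0@(3,1) p1@(0,4) p2@(3,0) -> at (1,2): 0 [-], cum=0
Step 1: p0@(2,1) p1@(0,3) p2@(2,0) -> at (1,2): 0 [-], cum=0
Step 2: p0@(1,1) p1@ESC p2@(1,0) -> at (1,2): 0 [-], cum=0
Step 3: p0@(0,1) p1@ESC p2@(0,0) -> at (1,2): 0 [-], cum=0
Step 4: p0@ESC p1@ESC p2@(0,1) -> at (1,2): 0 [-], cum=0
Step 5: p0@ESC p1@ESC p2@ESC -> at (1,2): 0 [-], cum=0
Total visits = 0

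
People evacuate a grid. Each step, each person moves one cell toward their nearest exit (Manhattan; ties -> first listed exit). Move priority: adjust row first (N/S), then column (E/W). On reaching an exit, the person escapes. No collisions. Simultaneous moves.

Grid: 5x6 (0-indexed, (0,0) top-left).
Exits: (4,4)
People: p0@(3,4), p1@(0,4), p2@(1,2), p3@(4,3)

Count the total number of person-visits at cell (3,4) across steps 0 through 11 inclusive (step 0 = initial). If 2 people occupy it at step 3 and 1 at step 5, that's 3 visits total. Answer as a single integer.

Step 0: p0@(3,4) p1@(0,4) p2@(1,2) p3@(4,3) -> at (3,4): 1 [p0], cum=1
Step 1: p0@ESC p1@(1,4) p2@(2,2) p3@ESC -> at (3,4): 0 [-], cum=1
Step 2: p0@ESC p1@(2,4) p2@(3,2) p3@ESC -> at (3,4): 0 [-], cum=1
Step 3: p0@ESC p1@(3,4) p2@(4,2) p3@ESC -> at (3,4): 1 [p1], cum=2
Step 4: p0@ESC p1@ESC p2@(4,3) p3@ESC -> at (3,4): 0 [-], cum=2
Step 5: p0@ESC p1@ESC p2@ESC p3@ESC -> at (3,4): 0 [-], cum=2
Total visits = 2

Answer: 2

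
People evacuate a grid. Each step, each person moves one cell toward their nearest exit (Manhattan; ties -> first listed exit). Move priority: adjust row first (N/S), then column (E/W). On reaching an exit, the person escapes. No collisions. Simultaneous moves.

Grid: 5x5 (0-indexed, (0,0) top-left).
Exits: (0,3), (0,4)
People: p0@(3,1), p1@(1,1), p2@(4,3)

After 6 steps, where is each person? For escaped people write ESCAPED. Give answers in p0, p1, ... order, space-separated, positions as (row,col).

Step 1: p0:(3,1)->(2,1) | p1:(1,1)->(0,1) | p2:(4,3)->(3,3)
Step 2: p0:(2,1)->(1,1) | p1:(0,1)->(0,2) | p2:(3,3)->(2,3)
Step 3: p0:(1,1)->(0,1) | p1:(0,2)->(0,3)->EXIT | p2:(2,3)->(1,3)
Step 4: p0:(0,1)->(0,2) | p1:escaped | p2:(1,3)->(0,3)->EXIT
Step 5: p0:(0,2)->(0,3)->EXIT | p1:escaped | p2:escaped

ESCAPED ESCAPED ESCAPED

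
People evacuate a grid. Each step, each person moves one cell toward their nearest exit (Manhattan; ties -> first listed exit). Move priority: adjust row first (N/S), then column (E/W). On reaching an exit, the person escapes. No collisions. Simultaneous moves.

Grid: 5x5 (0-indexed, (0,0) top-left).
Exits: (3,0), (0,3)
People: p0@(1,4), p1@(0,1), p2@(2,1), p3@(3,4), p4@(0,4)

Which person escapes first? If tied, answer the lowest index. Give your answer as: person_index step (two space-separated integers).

Answer: 4 1

Derivation:
Step 1: p0:(1,4)->(0,4) | p1:(0,1)->(0,2) | p2:(2,1)->(3,1) | p3:(3,4)->(3,3) | p4:(0,4)->(0,3)->EXIT
Step 2: p0:(0,4)->(0,3)->EXIT | p1:(0,2)->(0,3)->EXIT | p2:(3,1)->(3,0)->EXIT | p3:(3,3)->(3,2) | p4:escaped
Step 3: p0:escaped | p1:escaped | p2:escaped | p3:(3,2)->(3,1) | p4:escaped
Step 4: p0:escaped | p1:escaped | p2:escaped | p3:(3,1)->(3,0)->EXIT | p4:escaped
Exit steps: [2, 2, 2, 4, 1]
First to escape: p4 at step 1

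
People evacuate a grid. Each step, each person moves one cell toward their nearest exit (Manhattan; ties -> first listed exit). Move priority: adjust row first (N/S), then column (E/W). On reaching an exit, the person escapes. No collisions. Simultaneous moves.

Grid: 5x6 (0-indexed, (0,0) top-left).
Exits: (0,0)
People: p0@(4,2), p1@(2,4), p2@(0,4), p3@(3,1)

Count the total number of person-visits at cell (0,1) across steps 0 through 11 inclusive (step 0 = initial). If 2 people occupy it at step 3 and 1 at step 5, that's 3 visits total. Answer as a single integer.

Step 0: p0@(4,2) p1@(2,4) p2@(0,4) p3@(3,1) -> at (0,1): 0 [-], cum=0
Step 1: p0@(3,2) p1@(1,4) p2@(0,3) p3@(2,1) -> at (0,1): 0 [-], cum=0
Step 2: p0@(2,2) p1@(0,4) p2@(0,2) p3@(1,1) -> at (0,1): 0 [-], cum=0
Step 3: p0@(1,2) p1@(0,3) p2@(0,1) p3@(0,1) -> at (0,1): 2 [p2,p3], cum=2
Step 4: p0@(0,2) p1@(0,2) p2@ESC p3@ESC -> at (0,1): 0 [-], cum=2
Step 5: p0@(0,1) p1@(0,1) p2@ESC p3@ESC -> at (0,1): 2 [p0,p1], cum=4
Step 6: p0@ESC p1@ESC p2@ESC p3@ESC -> at (0,1): 0 [-], cum=4
Total visits = 4

Answer: 4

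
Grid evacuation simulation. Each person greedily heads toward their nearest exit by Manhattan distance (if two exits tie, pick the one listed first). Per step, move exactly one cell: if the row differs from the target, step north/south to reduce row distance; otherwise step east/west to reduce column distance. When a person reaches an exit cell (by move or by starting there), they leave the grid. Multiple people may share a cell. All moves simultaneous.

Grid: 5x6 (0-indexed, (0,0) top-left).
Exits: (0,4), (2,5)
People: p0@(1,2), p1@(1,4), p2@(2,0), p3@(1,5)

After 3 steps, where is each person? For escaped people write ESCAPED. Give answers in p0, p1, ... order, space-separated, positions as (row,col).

Step 1: p0:(1,2)->(0,2) | p1:(1,4)->(0,4)->EXIT | p2:(2,0)->(2,1) | p3:(1,5)->(2,5)->EXIT
Step 2: p0:(0,2)->(0,3) | p1:escaped | p2:(2,1)->(2,2) | p3:escaped
Step 3: p0:(0,3)->(0,4)->EXIT | p1:escaped | p2:(2,2)->(2,3) | p3:escaped

ESCAPED ESCAPED (2,3) ESCAPED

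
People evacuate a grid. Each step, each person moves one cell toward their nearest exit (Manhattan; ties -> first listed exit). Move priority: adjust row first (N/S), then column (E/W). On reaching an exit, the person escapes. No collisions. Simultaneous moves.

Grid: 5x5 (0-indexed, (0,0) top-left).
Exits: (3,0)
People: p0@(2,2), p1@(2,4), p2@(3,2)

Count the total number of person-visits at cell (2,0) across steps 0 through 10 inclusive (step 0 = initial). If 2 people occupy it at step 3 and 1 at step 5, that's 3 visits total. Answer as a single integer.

Answer: 0

Derivation:
Step 0: p0@(2,2) p1@(2,4) p2@(3,2) -> at (2,0): 0 [-], cum=0
Step 1: p0@(3,2) p1@(3,4) p2@(3,1) -> at (2,0): 0 [-], cum=0
Step 2: p0@(3,1) p1@(3,3) p2@ESC -> at (2,0): 0 [-], cum=0
Step 3: p0@ESC p1@(3,2) p2@ESC -> at (2,0): 0 [-], cum=0
Step 4: p0@ESC p1@(3,1) p2@ESC -> at (2,0): 0 [-], cum=0
Step 5: p0@ESC p1@ESC p2@ESC -> at (2,0): 0 [-], cum=0
Total visits = 0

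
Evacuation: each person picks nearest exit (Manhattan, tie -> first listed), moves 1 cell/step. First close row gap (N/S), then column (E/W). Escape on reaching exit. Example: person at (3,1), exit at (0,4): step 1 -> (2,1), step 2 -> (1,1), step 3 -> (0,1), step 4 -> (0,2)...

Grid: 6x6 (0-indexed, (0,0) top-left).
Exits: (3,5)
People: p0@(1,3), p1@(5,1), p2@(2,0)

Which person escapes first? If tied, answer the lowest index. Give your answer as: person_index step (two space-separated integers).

Answer: 0 4

Derivation:
Step 1: p0:(1,3)->(2,3) | p1:(5,1)->(4,1) | p2:(2,0)->(3,0)
Step 2: p0:(2,3)->(3,3) | p1:(4,1)->(3,1) | p2:(3,0)->(3,1)
Step 3: p0:(3,3)->(3,4) | p1:(3,1)->(3,2) | p2:(3,1)->(3,2)
Step 4: p0:(3,4)->(3,5)->EXIT | p1:(3,2)->(3,3) | p2:(3,2)->(3,3)
Step 5: p0:escaped | p1:(3,3)->(3,4) | p2:(3,3)->(3,4)
Step 6: p0:escaped | p1:(3,4)->(3,5)->EXIT | p2:(3,4)->(3,5)->EXIT
Exit steps: [4, 6, 6]
First to escape: p0 at step 4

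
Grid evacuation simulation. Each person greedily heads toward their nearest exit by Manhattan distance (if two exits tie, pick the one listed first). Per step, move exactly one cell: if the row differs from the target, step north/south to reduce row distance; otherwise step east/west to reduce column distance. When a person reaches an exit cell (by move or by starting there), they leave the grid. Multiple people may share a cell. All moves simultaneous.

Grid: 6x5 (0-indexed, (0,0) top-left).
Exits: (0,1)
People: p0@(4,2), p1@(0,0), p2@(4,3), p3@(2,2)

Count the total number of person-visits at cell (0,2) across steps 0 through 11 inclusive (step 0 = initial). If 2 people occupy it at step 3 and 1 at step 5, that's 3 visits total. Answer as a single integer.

Answer: 3

Derivation:
Step 0: p0@(4,2) p1@(0,0) p2@(4,3) p3@(2,2) -> at (0,2): 0 [-], cum=0
Step 1: p0@(3,2) p1@ESC p2@(3,3) p3@(1,2) -> at (0,2): 0 [-], cum=0
Step 2: p0@(2,2) p1@ESC p2@(2,3) p3@(0,2) -> at (0,2): 1 [p3], cum=1
Step 3: p0@(1,2) p1@ESC p2@(1,3) p3@ESC -> at (0,2): 0 [-], cum=1
Step 4: p0@(0,2) p1@ESC p2@(0,3) p3@ESC -> at (0,2): 1 [p0], cum=2
Step 5: p0@ESC p1@ESC p2@(0,2) p3@ESC -> at (0,2): 1 [p2], cum=3
Step 6: p0@ESC p1@ESC p2@ESC p3@ESC -> at (0,2): 0 [-], cum=3
Total visits = 3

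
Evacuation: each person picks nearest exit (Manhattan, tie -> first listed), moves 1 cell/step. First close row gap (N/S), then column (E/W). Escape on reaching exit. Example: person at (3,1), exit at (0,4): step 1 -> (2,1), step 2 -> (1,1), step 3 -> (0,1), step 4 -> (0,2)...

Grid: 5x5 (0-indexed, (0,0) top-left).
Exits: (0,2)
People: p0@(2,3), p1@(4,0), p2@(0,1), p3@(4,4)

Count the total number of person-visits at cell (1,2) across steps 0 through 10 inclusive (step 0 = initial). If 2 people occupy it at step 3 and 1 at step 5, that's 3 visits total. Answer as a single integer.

Answer: 0

Derivation:
Step 0: p0@(2,3) p1@(4,0) p2@(0,1) p3@(4,4) -> at (1,2): 0 [-], cum=0
Step 1: p0@(1,3) p1@(3,0) p2@ESC p3@(3,4) -> at (1,2): 0 [-], cum=0
Step 2: p0@(0,3) p1@(2,0) p2@ESC p3@(2,4) -> at (1,2): 0 [-], cum=0
Step 3: p0@ESC p1@(1,0) p2@ESC p3@(1,4) -> at (1,2): 0 [-], cum=0
Step 4: p0@ESC p1@(0,0) p2@ESC p3@(0,4) -> at (1,2): 0 [-], cum=0
Step 5: p0@ESC p1@(0,1) p2@ESC p3@(0,3) -> at (1,2): 0 [-], cum=0
Step 6: p0@ESC p1@ESC p2@ESC p3@ESC -> at (1,2): 0 [-], cum=0
Total visits = 0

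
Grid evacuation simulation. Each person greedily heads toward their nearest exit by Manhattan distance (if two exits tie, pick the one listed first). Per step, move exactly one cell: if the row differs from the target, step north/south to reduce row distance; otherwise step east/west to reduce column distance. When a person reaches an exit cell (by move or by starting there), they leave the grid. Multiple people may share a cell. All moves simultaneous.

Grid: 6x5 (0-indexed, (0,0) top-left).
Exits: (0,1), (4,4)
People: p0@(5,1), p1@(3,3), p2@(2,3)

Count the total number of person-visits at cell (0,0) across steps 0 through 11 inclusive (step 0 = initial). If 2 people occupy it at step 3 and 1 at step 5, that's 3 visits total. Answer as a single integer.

Step 0: p0@(5,1) p1@(3,3) p2@(2,3) -> at (0,0): 0 [-], cum=0
Step 1: p0@(4,1) p1@(4,3) p2@(3,3) -> at (0,0): 0 [-], cum=0
Step 2: p0@(4,2) p1@ESC p2@(4,3) -> at (0,0): 0 [-], cum=0
Step 3: p0@(4,3) p1@ESC p2@ESC -> at (0,0): 0 [-], cum=0
Step 4: p0@ESC p1@ESC p2@ESC -> at (0,0): 0 [-], cum=0
Total visits = 0

Answer: 0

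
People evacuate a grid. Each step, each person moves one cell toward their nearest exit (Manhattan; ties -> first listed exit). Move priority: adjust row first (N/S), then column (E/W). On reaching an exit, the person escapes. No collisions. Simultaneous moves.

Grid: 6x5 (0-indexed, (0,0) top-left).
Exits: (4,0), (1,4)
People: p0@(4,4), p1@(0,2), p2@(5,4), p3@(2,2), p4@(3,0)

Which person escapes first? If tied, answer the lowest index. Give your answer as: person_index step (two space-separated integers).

Answer: 4 1

Derivation:
Step 1: p0:(4,4)->(3,4) | p1:(0,2)->(1,2) | p2:(5,4)->(4,4) | p3:(2,2)->(1,2) | p4:(3,0)->(4,0)->EXIT
Step 2: p0:(3,4)->(2,4) | p1:(1,2)->(1,3) | p2:(4,4)->(3,4) | p3:(1,2)->(1,3) | p4:escaped
Step 3: p0:(2,4)->(1,4)->EXIT | p1:(1,3)->(1,4)->EXIT | p2:(3,4)->(2,4) | p3:(1,3)->(1,4)->EXIT | p4:escaped
Step 4: p0:escaped | p1:escaped | p2:(2,4)->(1,4)->EXIT | p3:escaped | p4:escaped
Exit steps: [3, 3, 4, 3, 1]
First to escape: p4 at step 1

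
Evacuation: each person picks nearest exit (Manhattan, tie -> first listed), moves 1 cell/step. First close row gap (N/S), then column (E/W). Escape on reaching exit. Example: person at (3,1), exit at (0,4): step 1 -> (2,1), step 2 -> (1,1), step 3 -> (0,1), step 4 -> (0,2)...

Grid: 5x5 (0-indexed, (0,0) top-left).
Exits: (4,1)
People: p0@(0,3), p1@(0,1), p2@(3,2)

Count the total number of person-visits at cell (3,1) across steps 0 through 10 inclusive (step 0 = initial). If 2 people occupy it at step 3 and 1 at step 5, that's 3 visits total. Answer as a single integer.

Step 0: p0@(0,3) p1@(0,1) p2@(3,2) -> at (3,1): 0 [-], cum=0
Step 1: p0@(1,3) p1@(1,1) p2@(4,2) -> at (3,1): 0 [-], cum=0
Step 2: p0@(2,3) p1@(2,1) p2@ESC -> at (3,1): 0 [-], cum=0
Step 3: p0@(3,3) p1@(3,1) p2@ESC -> at (3,1): 1 [p1], cum=1
Step 4: p0@(4,3) p1@ESC p2@ESC -> at (3,1): 0 [-], cum=1
Step 5: p0@(4,2) p1@ESC p2@ESC -> at (3,1): 0 [-], cum=1
Step 6: p0@ESC p1@ESC p2@ESC -> at (3,1): 0 [-], cum=1
Total visits = 1

Answer: 1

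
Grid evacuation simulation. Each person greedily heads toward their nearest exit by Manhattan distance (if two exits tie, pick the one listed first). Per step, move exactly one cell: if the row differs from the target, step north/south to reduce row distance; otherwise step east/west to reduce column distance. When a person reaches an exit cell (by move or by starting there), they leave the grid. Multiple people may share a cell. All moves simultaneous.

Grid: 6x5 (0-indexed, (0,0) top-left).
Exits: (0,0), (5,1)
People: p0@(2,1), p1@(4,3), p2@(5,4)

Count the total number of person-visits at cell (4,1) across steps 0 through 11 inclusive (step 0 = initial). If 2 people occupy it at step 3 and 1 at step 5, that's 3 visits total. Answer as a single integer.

Step 0: p0@(2,1) p1@(4,3) p2@(5,4) -> at (4,1): 0 [-], cum=0
Step 1: p0@(1,1) p1@(5,3) p2@(5,3) -> at (4,1): 0 [-], cum=0
Step 2: p0@(0,1) p1@(5,2) p2@(5,2) -> at (4,1): 0 [-], cum=0
Step 3: p0@ESC p1@ESC p2@ESC -> at (4,1): 0 [-], cum=0
Total visits = 0

Answer: 0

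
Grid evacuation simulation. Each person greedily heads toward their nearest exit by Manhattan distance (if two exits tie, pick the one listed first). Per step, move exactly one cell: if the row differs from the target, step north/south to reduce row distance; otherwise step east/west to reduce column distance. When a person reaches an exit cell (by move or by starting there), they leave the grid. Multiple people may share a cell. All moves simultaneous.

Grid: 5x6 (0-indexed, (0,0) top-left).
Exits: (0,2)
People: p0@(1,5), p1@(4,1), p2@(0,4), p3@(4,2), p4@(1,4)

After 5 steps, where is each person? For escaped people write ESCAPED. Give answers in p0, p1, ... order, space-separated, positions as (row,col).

Step 1: p0:(1,5)->(0,5) | p1:(4,1)->(3,1) | p2:(0,4)->(0,3) | p3:(4,2)->(3,2) | p4:(1,4)->(0,4)
Step 2: p0:(0,5)->(0,4) | p1:(3,1)->(2,1) | p2:(0,3)->(0,2)->EXIT | p3:(3,2)->(2,2) | p4:(0,4)->(0,3)
Step 3: p0:(0,4)->(0,3) | p1:(2,1)->(1,1) | p2:escaped | p3:(2,2)->(1,2) | p4:(0,3)->(0,2)->EXIT
Step 4: p0:(0,3)->(0,2)->EXIT | p1:(1,1)->(0,1) | p2:escaped | p3:(1,2)->(0,2)->EXIT | p4:escaped
Step 5: p0:escaped | p1:(0,1)->(0,2)->EXIT | p2:escaped | p3:escaped | p4:escaped

ESCAPED ESCAPED ESCAPED ESCAPED ESCAPED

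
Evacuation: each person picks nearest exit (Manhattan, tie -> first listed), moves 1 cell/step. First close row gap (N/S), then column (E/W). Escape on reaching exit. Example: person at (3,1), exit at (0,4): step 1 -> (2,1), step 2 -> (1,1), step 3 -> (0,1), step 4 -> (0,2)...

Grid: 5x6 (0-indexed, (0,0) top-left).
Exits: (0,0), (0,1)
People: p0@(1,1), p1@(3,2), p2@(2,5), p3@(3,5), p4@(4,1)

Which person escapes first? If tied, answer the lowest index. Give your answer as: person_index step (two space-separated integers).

Step 1: p0:(1,1)->(0,1)->EXIT | p1:(3,2)->(2,2) | p2:(2,5)->(1,5) | p3:(3,5)->(2,5) | p4:(4,1)->(3,1)
Step 2: p0:escaped | p1:(2,2)->(1,2) | p2:(1,5)->(0,5) | p3:(2,5)->(1,5) | p4:(3,1)->(2,1)
Step 3: p0:escaped | p1:(1,2)->(0,2) | p2:(0,5)->(0,4) | p3:(1,5)->(0,5) | p4:(2,1)->(1,1)
Step 4: p0:escaped | p1:(0,2)->(0,1)->EXIT | p2:(0,4)->(0,3) | p3:(0,5)->(0,4) | p4:(1,1)->(0,1)->EXIT
Step 5: p0:escaped | p1:escaped | p2:(0,3)->(0,2) | p3:(0,4)->(0,3) | p4:escaped
Step 6: p0:escaped | p1:escaped | p2:(0,2)->(0,1)->EXIT | p3:(0,3)->(0,2) | p4:escaped
Step 7: p0:escaped | p1:escaped | p2:escaped | p3:(0,2)->(0,1)->EXIT | p4:escaped
Exit steps: [1, 4, 6, 7, 4]
First to escape: p0 at step 1

Answer: 0 1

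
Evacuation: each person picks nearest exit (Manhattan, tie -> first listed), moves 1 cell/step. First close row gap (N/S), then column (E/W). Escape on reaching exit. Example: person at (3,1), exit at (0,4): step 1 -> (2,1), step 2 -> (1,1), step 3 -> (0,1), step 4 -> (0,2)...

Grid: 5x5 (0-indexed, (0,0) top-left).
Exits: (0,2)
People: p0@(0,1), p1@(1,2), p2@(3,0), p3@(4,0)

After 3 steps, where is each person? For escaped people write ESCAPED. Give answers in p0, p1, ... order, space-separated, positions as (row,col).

Step 1: p0:(0,1)->(0,2)->EXIT | p1:(1,2)->(0,2)->EXIT | p2:(3,0)->(2,0) | p3:(4,0)->(3,0)
Step 2: p0:escaped | p1:escaped | p2:(2,0)->(1,0) | p3:(3,0)->(2,0)
Step 3: p0:escaped | p1:escaped | p2:(1,0)->(0,0) | p3:(2,0)->(1,0)

ESCAPED ESCAPED (0,0) (1,0)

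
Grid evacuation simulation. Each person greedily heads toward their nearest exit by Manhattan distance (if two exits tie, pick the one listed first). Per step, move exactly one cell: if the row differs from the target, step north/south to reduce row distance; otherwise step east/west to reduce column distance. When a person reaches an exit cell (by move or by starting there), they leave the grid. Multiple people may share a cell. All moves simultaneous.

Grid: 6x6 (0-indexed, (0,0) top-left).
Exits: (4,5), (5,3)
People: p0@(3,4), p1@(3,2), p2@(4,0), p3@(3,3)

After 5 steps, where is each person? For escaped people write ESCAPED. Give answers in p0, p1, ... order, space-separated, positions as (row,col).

Step 1: p0:(3,4)->(4,4) | p1:(3,2)->(4,2) | p2:(4,0)->(5,0) | p3:(3,3)->(4,3)
Step 2: p0:(4,4)->(4,5)->EXIT | p1:(4,2)->(5,2) | p2:(5,0)->(5,1) | p3:(4,3)->(5,3)->EXIT
Step 3: p0:escaped | p1:(5,2)->(5,3)->EXIT | p2:(5,1)->(5,2) | p3:escaped
Step 4: p0:escaped | p1:escaped | p2:(5,2)->(5,3)->EXIT | p3:escaped

ESCAPED ESCAPED ESCAPED ESCAPED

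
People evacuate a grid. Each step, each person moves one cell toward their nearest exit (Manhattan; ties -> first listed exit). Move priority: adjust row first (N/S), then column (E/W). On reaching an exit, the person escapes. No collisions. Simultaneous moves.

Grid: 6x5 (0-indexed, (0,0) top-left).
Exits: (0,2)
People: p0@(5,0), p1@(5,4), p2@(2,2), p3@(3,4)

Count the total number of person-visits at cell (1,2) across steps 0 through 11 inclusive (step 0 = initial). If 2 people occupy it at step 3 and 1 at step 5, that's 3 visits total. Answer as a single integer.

Step 0: p0@(5,0) p1@(5,4) p2@(2,2) p3@(3,4) -> at (1,2): 0 [-], cum=0
Step 1: p0@(4,0) p1@(4,4) p2@(1,2) p3@(2,4) -> at (1,2): 1 [p2], cum=1
Step 2: p0@(3,0) p1@(3,4) p2@ESC p3@(1,4) -> at (1,2): 0 [-], cum=1
Step 3: p0@(2,0) p1@(2,4) p2@ESC p3@(0,4) -> at (1,2): 0 [-], cum=1
Step 4: p0@(1,0) p1@(1,4) p2@ESC p3@(0,3) -> at (1,2): 0 [-], cum=1
Step 5: p0@(0,0) p1@(0,4) p2@ESC p3@ESC -> at (1,2): 0 [-], cum=1
Step 6: p0@(0,1) p1@(0,3) p2@ESC p3@ESC -> at (1,2): 0 [-], cum=1
Step 7: p0@ESC p1@ESC p2@ESC p3@ESC -> at (1,2): 0 [-], cum=1
Total visits = 1

Answer: 1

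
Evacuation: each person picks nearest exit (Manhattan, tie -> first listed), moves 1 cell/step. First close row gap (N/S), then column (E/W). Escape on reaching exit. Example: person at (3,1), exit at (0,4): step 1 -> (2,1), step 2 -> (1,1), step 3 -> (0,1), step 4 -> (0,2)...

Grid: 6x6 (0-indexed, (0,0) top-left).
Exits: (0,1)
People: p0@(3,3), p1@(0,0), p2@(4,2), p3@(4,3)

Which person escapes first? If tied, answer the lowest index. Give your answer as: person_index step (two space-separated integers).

Step 1: p0:(3,3)->(2,3) | p1:(0,0)->(0,1)->EXIT | p2:(4,2)->(3,2) | p3:(4,3)->(3,3)
Step 2: p0:(2,3)->(1,3) | p1:escaped | p2:(3,2)->(2,2) | p3:(3,3)->(2,3)
Step 3: p0:(1,3)->(0,3) | p1:escaped | p2:(2,2)->(1,2) | p3:(2,3)->(1,3)
Step 4: p0:(0,3)->(0,2) | p1:escaped | p2:(1,2)->(0,2) | p3:(1,3)->(0,3)
Step 5: p0:(0,2)->(0,1)->EXIT | p1:escaped | p2:(0,2)->(0,1)->EXIT | p3:(0,3)->(0,2)
Step 6: p0:escaped | p1:escaped | p2:escaped | p3:(0,2)->(0,1)->EXIT
Exit steps: [5, 1, 5, 6]
First to escape: p1 at step 1

Answer: 1 1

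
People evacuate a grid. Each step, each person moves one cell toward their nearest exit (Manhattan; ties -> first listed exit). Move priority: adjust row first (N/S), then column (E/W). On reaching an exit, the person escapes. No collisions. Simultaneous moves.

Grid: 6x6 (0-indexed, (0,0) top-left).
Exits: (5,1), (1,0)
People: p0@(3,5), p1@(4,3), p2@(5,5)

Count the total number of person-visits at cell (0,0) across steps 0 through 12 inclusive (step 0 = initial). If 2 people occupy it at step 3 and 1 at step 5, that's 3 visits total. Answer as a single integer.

Step 0: p0@(3,5) p1@(4,3) p2@(5,5) -> at (0,0): 0 [-], cum=0
Step 1: p0@(4,5) p1@(5,3) p2@(5,4) -> at (0,0): 0 [-], cum=0
Step 2: p0@(5,5) p1@(5,2) p2@(5,3) -> at (0,0): 0 [-], cum=0
Step 3: p0@(5,4) p1@ESC p2@(5,2) -> at (0,0): 0 [-], cum=0
Step 4: p0@(5,3) p1@ESC p2@ESC -> at (0,0): 0 [-], cum=0
Step 5: p0@(5,2) p1@ESC p2@ESC -> at (0,0): 0 [-], cum=0
Step 6: p0@ESC p1@ESC p2@ESC -> at (0,0): 0 [-], cum=0
Total visits = 0

Answer: 0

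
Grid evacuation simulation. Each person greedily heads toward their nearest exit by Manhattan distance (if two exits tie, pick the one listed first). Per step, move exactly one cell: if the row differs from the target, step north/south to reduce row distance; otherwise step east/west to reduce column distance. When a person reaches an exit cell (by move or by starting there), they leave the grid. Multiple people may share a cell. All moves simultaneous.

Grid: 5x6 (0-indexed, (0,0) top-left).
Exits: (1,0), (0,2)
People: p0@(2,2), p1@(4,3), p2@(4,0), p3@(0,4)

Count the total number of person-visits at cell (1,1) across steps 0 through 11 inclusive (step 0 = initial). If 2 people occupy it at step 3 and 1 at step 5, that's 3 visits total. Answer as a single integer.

Step 0: p0@(2,2) p1@(4,3) p2@(4,0) p3@(0,4) -> at (1,1): 0 [-], cum=0
Step 1: p0@(1,2) p1@(3,3) p2@(3,0) p3@(0,3) -> at (1,1): 0 [-], cum=0
Step 2: p0@ESC p1@(2,3) p2@(2,0) p3@ESC -> at (1,1): 0 [-], cum=0
Step 3: p0@ESC p1@(1,3) p2@ESC p3@ESC -> at (1,1): 0 [-], cum=0
Step 4: p0@ESC p1@(0,3) p2@ESC p3@ESC -> at (1,1): 0 [-], cum=0
Step 5: p0@ESC p1@ESC p2@ESC p3@ESC -> at (1,1): 0 [-], cum=0
Total visits = 0

Answer: 0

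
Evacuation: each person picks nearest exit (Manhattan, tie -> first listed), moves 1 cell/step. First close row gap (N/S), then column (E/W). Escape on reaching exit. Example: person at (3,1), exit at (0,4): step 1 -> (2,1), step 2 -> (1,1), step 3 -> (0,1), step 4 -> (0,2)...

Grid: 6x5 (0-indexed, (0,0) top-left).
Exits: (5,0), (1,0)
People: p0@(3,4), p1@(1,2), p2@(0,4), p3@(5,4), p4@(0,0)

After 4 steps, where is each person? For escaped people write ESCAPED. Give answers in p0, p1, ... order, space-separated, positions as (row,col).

Step 1: p0:(3,4)->(4,4) | p1:(1,2)->(1,1) | p2:(0,4)->(1,4) | p3:(5,4)->(5,3) | p4:(0,0)->(1,0)->EXIT
Step 2: p0:(4,4)->(5,4) | p1:(1,1)->(1,0)->EXIT | p2:(1,4)->(1,3) | p3:(5,3)->(5,2) | p4:escaped
Step 3: p0:(5,4)->(5,3) | p1:escaped | p2:(1,3)->(1,2) | p3:(5,2)->(5,1) | p4:escaped
Step 4: p0:(5,3)->(5,2) | p1:escaped | p2:(1,2)->(1,1) | p3:(5,1)->(5,0)->EXIT | p4:escaped

(5,2) ESCAPED (1,1) ESCAPED ESCAPED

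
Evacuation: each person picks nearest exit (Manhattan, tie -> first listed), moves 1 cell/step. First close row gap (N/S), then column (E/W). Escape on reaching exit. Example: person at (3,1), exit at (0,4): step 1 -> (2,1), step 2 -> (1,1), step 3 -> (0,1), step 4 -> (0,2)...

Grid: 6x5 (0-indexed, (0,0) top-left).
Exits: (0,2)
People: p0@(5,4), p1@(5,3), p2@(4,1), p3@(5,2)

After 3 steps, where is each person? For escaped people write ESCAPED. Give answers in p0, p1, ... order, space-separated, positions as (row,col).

Step 1: p0:(5,4)->(4,4) | p1:(5,3)->(4,3) | p2:(4,1)->(3,1) | p3:(5,2)->(4,2)
Step 2: p0:(4,4)->(3,4) | p1:(4,3)->(3,3) | p2:(3,1)->(2,1) | p3:(4,2)->(3,2)
Step 3: p0:(3,4)->(2,4) | p1:(3,3)->(2,3) | p2:(2,1)->(1,1) | p3:(3,2)->(2,2)

(2,4) (2,3) (1,1) (2,2)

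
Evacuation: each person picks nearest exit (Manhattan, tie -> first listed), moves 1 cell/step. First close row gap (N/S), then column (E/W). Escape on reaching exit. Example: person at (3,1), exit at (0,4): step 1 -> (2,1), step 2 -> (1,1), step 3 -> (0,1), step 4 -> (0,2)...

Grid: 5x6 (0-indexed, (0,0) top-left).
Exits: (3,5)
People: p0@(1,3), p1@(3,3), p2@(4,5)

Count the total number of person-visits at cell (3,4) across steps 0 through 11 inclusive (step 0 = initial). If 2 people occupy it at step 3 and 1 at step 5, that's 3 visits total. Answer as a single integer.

Step 0: p0@(1,3) p1@(3,3) p2@(4,5) -> at (3,4): 0 [-], cum=0
Step 1: p0@(2,3) p1@(3,4) p2@ESC -> at (3,4): 1 [p1], cum=1
Step 2: p0@(3,3) p1@ESC p2@ESC -> at (3,4): 0 [-], cum=1
Step 3: p0@(3,4) p1@ESC p2@ESC -> at (3,4): 1 [p0], cum=2
Step 4: p0@ESC p1@ESC p2@ESC -> at (3,4): 0 [-], cum=2
Total visits = 2

Answer: 2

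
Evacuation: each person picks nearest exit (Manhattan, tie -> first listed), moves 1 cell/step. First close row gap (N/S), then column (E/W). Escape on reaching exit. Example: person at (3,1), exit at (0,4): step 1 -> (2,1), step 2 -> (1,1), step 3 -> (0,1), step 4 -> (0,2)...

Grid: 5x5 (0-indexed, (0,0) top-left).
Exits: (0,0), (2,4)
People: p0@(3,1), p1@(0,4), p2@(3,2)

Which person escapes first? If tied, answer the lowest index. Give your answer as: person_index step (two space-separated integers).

Step 1: p0:(3,1)->(2,1) | p1:(0,4)->(1,4) | p2:(3,2)->(2,2)
Step 2: p0:(2,1)->(1,1) | p1:(1,4)->(2,4)->EXIT | p2:(2,2)->(2,3)
Step 3: p0:(1,1)->(0,1) | p1:escaped | p2:(2,3)->(2,4)->EXIT
Step 4: p0:(0,1)->(0,0)->EXIT | p1:escaped | p2:escaped
Exit steps: [4, 2, 3]
First to escape: p1 at step 2

Answer: 1 2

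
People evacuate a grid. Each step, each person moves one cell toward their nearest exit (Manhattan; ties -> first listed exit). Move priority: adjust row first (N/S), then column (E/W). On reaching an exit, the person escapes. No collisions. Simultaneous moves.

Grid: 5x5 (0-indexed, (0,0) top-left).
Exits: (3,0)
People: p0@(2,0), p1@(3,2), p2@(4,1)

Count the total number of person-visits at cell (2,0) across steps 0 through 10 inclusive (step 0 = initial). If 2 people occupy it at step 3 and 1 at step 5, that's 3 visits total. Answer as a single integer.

Answer: 1

Derivation:
Step 0: p0@(2,0) p1@(3,2) p2@(4,1) -> at (2,0): 1 [p0], cum=1
Step 1: p0@ESC p1@(3,1) p2@(3,1) -> at (2,0): 0 [-], cum=1
Step 2: p0@ESC p1@ESC p2@ESC -> at (2,0): 0 [-], cum=1
Total visits = 1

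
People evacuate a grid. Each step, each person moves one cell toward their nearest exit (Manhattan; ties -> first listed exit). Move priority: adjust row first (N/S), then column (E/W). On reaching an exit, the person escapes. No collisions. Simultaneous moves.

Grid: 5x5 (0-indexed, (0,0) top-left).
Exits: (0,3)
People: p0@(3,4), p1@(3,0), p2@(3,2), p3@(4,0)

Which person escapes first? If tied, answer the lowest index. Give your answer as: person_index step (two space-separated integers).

Answer: 0 4

Derivation:
Step 1: p0:(3,4)->(2,4) | p1:(3,0)->(2,0) | p2:(3,2)->(2,2) | p3:(4,0)->(3,0)
Step 2: p0:(2,4)->(1,4) | p1:(2,0)->(1,0) | p2:(2,2)->(1,2) | p3:(3,0)->(2,0)
Step 3: p0:(1,4)->(0,4) | p1:(1,0)->(0,0) | p2:(1,2)->(0,2) | p3:(2,0)->(1,0)
Step 4: p0:(0,4)->(0,3)->EXIT | p1:(0,0)->(0,1) | p2:(0,2)->(0,3)->EXIT | p3:(1,0)->(0,0)
Step 5: p0:escaped | p1:(0,1)->(0,2) | p2:escaped | p3:(0,0)->(0,1)
Step 6: p0:escaped | p1:(0,2)->(0,3)->EXIT | p2:escaped | p3:(0,1)->(0,2)
Step 7: p0:escaped | p1:escaped | p2:escaped | p3:(0,2)->(0,3)->EXIT
Exit steps: [4, 6, 4, 7]
First to escape: p0 at step 4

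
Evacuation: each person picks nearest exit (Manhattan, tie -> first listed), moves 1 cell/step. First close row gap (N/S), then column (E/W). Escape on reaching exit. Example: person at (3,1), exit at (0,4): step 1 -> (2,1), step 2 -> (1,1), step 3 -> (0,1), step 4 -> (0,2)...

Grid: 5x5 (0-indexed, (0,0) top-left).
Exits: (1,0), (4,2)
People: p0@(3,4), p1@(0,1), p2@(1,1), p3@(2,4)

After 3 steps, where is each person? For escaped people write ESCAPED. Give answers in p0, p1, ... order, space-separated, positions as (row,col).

Step 1: p0:(3,4)->(4,4) | p1:(0,1)->(1,1) | p2:(1,1)->(1,0)->EXIT | p3:(2,4)->(3,4)
Step 2: p0:(4,4)->(4,3) | p1:(1,1)->(1,0)->EXIT | p2:escaped | p3:(3,4)->(4,4)
Step 3: p0:(4,3)->(4,2)->EXIT | p1:escaped | p2:escaped | p3:(4,4)->(4,3)

ESCAPED ESCAPED ESCAPED (4,3)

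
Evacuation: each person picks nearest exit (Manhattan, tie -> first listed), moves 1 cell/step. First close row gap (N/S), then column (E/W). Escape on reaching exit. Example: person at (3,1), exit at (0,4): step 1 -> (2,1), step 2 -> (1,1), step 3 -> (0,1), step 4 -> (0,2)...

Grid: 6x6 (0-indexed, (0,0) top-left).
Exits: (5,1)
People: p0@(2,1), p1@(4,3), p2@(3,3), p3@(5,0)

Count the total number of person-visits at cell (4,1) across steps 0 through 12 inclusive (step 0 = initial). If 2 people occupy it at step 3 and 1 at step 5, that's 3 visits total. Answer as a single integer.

Step 0: p0@(2,1) p1@(4,3) p2@(3,3) p3@(5,0) -> at (4,1): 0 [-], cum=0
Step 1: p0@(3,1) p1@(5,3) p2@(4,3) p3@ESC -> at (4,1): 0 [-], cum=0
Step 2: p0@(4,1) p1@(5,2) p2@(5,3) p3@ESC -> at (4,1): 1 [p0], cum=1
Step 3: p0@ESC p1@ESC p2@(5,2) p3@ESC -> at (4,1): 0 [-], cum=1
Step 4: p0@ESC p1@ESC p2@ESC p3@ESC -> at (4,1): 0 [-], cum=1
Total visits = 1

Answer: 1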